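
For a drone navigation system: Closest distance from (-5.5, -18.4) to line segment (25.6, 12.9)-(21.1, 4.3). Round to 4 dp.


Project P onto AB: t = 1 (clamped to [0,1])
Closest point on segment: (21.1, 4.3)
Distance: 34.9693

34.9693


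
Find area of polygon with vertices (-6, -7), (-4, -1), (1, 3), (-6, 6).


Shoelace sum: ((-6)*(-1) - (-4)*(-7)) + ((-4)*3 - 1*(-1)) + (1*6 - (-6)*3) + ((-6)*(-7) - (-6)*6)
= 69
Area = |69|/2 = 34.5

34.5


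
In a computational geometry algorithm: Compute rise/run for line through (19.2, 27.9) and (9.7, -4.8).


slope = (y2-y1)/(x2-x1) = ((-4.8)-27.9)/(9.7-19.2) = (-32.7)/(-9.5) = 3.4421

3.4421


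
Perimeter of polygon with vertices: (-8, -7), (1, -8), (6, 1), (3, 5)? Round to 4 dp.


Sides: (-8, -7)->(1, -8): sqrt(82) = 9.055385, (1, -8)->(6, 1): sqrt(106) = 10.29563, (6, 1)->(3, 5): sqrt(25) = 5, (3, 5)->(-8, -7): sqrt(265) = 16.278821
Sum = 40.629836
Perimeter = 40.6298

40.6298


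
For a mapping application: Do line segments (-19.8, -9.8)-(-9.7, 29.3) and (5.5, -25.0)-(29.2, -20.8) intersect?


Cross products: d1=466.5, d2=1350.75, d3=-1142.75, d4=-2027
d1*d2 < 0 and d3*d4 < 0? no

No, they don't intersect


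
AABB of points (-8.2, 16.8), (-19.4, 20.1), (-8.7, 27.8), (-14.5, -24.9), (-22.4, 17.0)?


x range: [-22.4, -8.2]
y range: [-24.9, 27.8]
Bounding box: (-22.4,-24.9) to (-8.2,27.8)

(-22.4,-24.9) to (-8.2,27.8)


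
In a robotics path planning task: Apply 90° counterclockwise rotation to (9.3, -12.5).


90° CCW: (x,y) -> (-y, x)
(9.3,-12.5) -> (12.5, 9.3)

(12.5, 9.3)


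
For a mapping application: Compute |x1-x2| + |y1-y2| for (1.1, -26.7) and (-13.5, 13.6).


|1.1-(-13.5)| + |(-26.7)-13.6| = 14.6 + 40.3 = 54.9

54.9


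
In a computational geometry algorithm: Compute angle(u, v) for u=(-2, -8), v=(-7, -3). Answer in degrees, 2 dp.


u.v = 38, |u| = sqrt(68) = 8.2462, |v| = sqrt(58) = 7.6158
cos(theta) = u.v/(|u||v|) = 38/sqrt(3944) = 0.605083
theta = acos(0.605083) = 52.77 degrees

52.77 degrees


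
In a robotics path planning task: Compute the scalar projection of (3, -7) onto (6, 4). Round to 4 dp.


u.v = -10, |v| = sqrt(52) = 7.2111
Scalar projection = u.v / |v| = -10 / sqrt(52) = -1.3868

-1.3868


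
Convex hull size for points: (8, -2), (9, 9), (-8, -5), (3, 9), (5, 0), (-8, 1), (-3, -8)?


Convex hull vertices (CCW): (-8, -5), (-3, -8), (8, -2), (9, 9), (3, 9), (-8, 1)
Count = 6

6


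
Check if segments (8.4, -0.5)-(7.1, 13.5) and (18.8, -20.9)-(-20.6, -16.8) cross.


Cross products: d1=-761.12, d2=-1307.39, d3=-119.08, d4=427.19
d1*d2 < 0 and d3*d4 < 0? no

No, they don't intersect


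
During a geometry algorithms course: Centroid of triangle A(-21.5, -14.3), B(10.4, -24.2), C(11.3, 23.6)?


Centroid = ((x_A+x_B+x_C)/3, (y_A+y_B+y_C)/3)
= (((-21.5)+10.4+11.3)/3, ((-14.3)+(-24.2)+23.6)/3)
= (0.0667, -4.9667)

(0.0667, -4.9667)


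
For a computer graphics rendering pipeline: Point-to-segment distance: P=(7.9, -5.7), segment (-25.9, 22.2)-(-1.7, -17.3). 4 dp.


Project P onto AB: t = 0.8947 (clamped to [0,1])
Closest point on segment: (-4.2473, -13.1422)
Distance: 14.2458

14.2458


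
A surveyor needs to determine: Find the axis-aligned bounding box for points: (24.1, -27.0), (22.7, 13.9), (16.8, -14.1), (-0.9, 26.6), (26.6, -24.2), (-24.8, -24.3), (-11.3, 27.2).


x range: [-24.8, 26.6]
y range: [-27, 27.2]
Bounding box: (-24.8,-27) to (26.6,27.2)

(-24.8,-27) to (26.6,27.2)


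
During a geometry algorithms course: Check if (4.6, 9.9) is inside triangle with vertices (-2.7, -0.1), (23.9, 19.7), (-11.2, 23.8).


Cross products: AB x AP = 121.46, BC x BP = 423.11, CA x CP = 259.47
All same sign? yes

Yes, inside


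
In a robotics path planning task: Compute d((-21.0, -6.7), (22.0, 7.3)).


dx=43, dy=14
d^2 = 43^2 + 14^2 = 2045
d = sqrt(2045) = 45.2217

45.2217


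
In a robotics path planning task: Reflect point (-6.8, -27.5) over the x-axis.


Reflection over x-axis: (x,y) -> (x,-y)
(-6.8, -27.5) -> (-6.8, 27.5)

(-6.8, 27.5)


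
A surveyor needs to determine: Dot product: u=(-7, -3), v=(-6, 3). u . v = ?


u . v = u_x*v_x + u_y*v_y = (-7)*(-6) + (-3)*3
= 42 + (-9) = 33

33


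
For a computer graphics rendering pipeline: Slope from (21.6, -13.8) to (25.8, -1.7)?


slope = (y2-y1)/(x2-x1) = ((-1.7)-(-13.8))/(25.8-21.6) = 12.1/4.2 = 2.881

2.881


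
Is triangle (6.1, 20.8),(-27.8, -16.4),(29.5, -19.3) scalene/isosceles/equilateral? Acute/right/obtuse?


Side lengths squared: AB^2=2533.05, BC^2=3291.7, CA^2=2155.57
Sorted: [2155.57, 2533.05, 3291.7]
By sides: Scalene, By angles: Acute

Scalene, Acute


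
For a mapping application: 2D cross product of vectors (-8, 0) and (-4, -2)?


u x v = u_x*v_y - u_y*v_x = (-8)*(-2) - 0*(-4)
= 16 - 0 = 16

16


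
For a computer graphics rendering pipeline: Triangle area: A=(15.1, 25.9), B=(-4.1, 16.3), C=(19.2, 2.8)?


Area = |x_A(y_B-y_C) + x_B(y_C-y_A) + x_C(y_A-y_B)|/2
= |203.85 + 94.71 + 184.32|/2
= 482.88/2 = 241.44

241.44


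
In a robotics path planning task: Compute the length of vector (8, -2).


|u| = sqrt(8^2 + (-2)^2) = sqrt(68) = 8.2462

8.2462


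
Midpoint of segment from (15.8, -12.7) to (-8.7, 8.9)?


M = ((15.8+(-8.7))/2, ((-12.7)+8.9)/2)
= (3.55, -1.9)

(3.55, -1.9)


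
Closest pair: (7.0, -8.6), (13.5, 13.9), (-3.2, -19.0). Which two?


d(P0,P1) = 23.4201, d(P0,P2) = 14.5671, d(P1,P2) = 36.8958
Closest: P0 and P2

Closest pair: (7.0, -8.6) and (-3.2, -19.0), distance = 14.5671


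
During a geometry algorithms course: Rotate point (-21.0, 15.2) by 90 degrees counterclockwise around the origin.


90° CCW: (x,y) -> (-y, x)
(-21,15.2) -> (-15.2, -21)

(-15.2, -21)


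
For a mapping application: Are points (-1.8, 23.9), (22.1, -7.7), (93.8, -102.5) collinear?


Cross product: (22.1-(-1.8))*((-102.5)-23.9) - ((-7.7)-23.9)*(93.8-(-1.8))
= 0

Yes, collinear


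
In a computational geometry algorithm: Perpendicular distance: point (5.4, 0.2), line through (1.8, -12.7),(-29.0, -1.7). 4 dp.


|cross product| = 436.92
|line direction| = sqrt(1069.64) = 32.7054
Distance = 436.92/sqrt(1069.64) = 13.3593

13.3593


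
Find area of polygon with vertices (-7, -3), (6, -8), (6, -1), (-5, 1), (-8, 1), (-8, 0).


Shoelace sum: ((-7)*(-8) - 6*(-3)) + (6*(-1) - 6*(-8)) + (6*1 - (-5)*(-1)) + ((-5)*1 - (-8)*1) + ((-8)*0 - (-8)*1) + ((-8)*(-3) - (-7)*0)
= 152
Area = |152|/2 = 76

76


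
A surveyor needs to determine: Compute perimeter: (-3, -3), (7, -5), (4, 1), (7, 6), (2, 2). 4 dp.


Sides: (-3, -3)->(7, -5): sqrt(104) = 10.198039, (7, -5)->(4, 1): sqrt(45) = 6.708204, (4, 1)->(7, 6): sqrt(34) = 5.830952, (7, 6)->(2, 2): sqrt(41) = 6.403124, (2, 2)->(-3, -3): sqrt(50) = 7.071068
Sum = 36.211387
Perimeter = 36.2114

36.2114


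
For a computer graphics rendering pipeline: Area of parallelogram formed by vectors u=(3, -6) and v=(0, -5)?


|u x v| = |3*(-5) - (-6)*0|
= |(-15) - 0| = 15

15


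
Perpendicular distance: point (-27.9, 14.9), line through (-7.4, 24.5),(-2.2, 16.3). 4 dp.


|cross product| = 218.02
|line direction| = sqrt(94.28) = 9.7098
Distance = 218.02/sqrt(94.28) = 22.4536

22.4536


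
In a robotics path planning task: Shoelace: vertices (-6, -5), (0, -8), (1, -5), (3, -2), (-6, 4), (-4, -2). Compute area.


Shoelace sum: ((-6)*(-8) - 0*(-5)) + (0*(-5) - 1*(-8)) + (1*(-2) - 3*(-5)) + (3*4 - (-6)*(-2)) + ((-6)*(-2) - (-4)*4) + ((-4)*(-5) - (-6)*(-2))
= 105
Area = |105|/2 = 52.5

52.5


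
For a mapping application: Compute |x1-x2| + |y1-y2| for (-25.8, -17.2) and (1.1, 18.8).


|(-25.8)-1.1| + |(-17.2)-18.8| = 26.9 + 36 = 62.9

62.9


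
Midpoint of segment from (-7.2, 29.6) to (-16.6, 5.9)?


M = (((-7.2)+(-16.6))/2, (29.6+5.9)/2)
= (-11.9, 17.75)

(-11.9, 17.75)


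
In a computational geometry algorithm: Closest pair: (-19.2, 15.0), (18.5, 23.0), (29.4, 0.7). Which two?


d(P0,P1) = 38.5395, d(P0,P2) = 50.6601, d(P1,P2) = 24.8214
Closest: P1 and P2

Closest pair: (18.5, 23.0) and (29.4, 0.7), distance = 24.8214


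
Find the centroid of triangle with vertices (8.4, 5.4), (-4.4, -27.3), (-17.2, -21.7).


Centroid = ((x_A+x_B+x_C)/3, (y_A+y_B+y_C)/3)
= ((8.4+(-4.4)+(-17.2))/3, (5.4+(-27.3)+(-21.7))/3)
= (-4.4, -14.5333)

(-4.4, -14.5333)


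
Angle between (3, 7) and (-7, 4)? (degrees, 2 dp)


u.v = 7, |u| = sqrt(58) = 7.6158, |v| = sqrt(65) = 8.0623
cos(theta) = u.v/(|u||v|) = 7/sqrt(3770) = 0.114006
theta = acos(0.114006) = 83.45 degrees

83.45 degrees


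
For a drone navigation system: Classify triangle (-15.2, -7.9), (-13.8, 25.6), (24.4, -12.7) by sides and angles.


Side lengths squared: AB^2=1124.21, BC^2=2926.13, CA^2=1591.2
Sorted: [1124.21, 1591.2, 2926.13]
By sides: Scalene, By angles: Obtuse

Scalene, Obtuse


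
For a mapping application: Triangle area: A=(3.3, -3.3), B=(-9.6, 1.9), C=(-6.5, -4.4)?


Area = |x_A(y_B-y_C) + x_B(y_C-y_A) + x_C(y_A-y_B)|/2
= |20.79 + 10.56 + 33.8|/2
= 65.15/2 = 32.575

32.575


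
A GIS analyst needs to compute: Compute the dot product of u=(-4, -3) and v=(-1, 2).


u . v = u_x*v_x + u_y*v_y = (-4)*(-1) + (-3)*2
= 4 + (-6) = -2

-2


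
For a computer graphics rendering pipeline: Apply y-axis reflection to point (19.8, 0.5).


Reflection over y-axis: (x,y) -> (-x,y)
(19.8, 0.5) -> (-19.8, 0.5)

(-19.8, 0.5)


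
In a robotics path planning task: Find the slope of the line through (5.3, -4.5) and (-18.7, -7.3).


slope = (y2-y1)/(x2-x1) = ((-7.3)-(-4.5))/((-18.7)-5.3) = (-2.8)/(-24) = 0.1167

0.1167


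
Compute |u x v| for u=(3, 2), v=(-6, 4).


|u x v| = |3*4 - 2*(-6)|
= |12 - (-12)| = 24

24


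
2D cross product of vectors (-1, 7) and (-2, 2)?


u x v = u_x*v_y - u_y*v_x = (-1)*2 - 7*(-2)
= (-2) - (-14) = 12

12


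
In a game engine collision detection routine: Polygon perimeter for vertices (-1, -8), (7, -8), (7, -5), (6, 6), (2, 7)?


Sides: (-1, -8)->(7, -8): sqrt(64) = 8, (7, -8)->(7, -5): sqrt(9) = 3, (7, -5)->(6, 6): sqrt(122) = 11.045361, (6, 6)->(2, 7): sqrt(17) = 4.123106, (2, 7)->(-1, -8): sqrt(234) = 15.297059
Sum = 41.465526
Perimeter = 41.4655

41.4655


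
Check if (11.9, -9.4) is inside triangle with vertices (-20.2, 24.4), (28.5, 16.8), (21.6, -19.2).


Cross products: AB x AP = -1402.1, BC x BP = -416.82, CA x CP = 13.28
All same sign? no

No, outside


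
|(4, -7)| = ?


|u| = sqrt(4^2 + (-7)^2) = sqrt(65) = 8.0623

8.0623


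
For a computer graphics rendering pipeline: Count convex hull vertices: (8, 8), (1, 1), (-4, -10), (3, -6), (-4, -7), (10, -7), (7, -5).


Convex hull vertices (CCW): (-4, -10), (10, -7), (8, 8), (1, 1), (-4, -7)
Count = 5

5


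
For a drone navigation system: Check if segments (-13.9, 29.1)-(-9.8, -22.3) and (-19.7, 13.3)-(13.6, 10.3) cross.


Cross products: d1=543.54, d2=-1155.78, d3=-362.9, d4=1336.42
d1*d2 < 0 and d3*d4 < 0? yes

Yes, they intersect


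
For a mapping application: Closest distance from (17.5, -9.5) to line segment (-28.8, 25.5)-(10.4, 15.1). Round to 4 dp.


Project P onto AB: t = 1 (clamped to [0,1])
Closest point on segment: (10.4, 15.1)
Distance: 25.6041

25.6041


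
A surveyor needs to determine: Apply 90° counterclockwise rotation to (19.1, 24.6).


90° CCW: (x,y) -> (-y, x)
(19.1,24.6) -> (-24.6, 19.1)

(-24.6, 19.1)


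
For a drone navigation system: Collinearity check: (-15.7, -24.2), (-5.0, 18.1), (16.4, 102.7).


Cross product: ((-5)-(-15.7))*(102.7-(-24.2)) - (18.1-(-24.2))*(16.4-(-15.7))
= 0

Yes, collinear


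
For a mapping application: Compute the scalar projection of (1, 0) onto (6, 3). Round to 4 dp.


u.v = 6, |v| = sqrt(45) = 6.7082
Scalar projection = u.v / |v| = 6 / sqrt(45) = 0.8944

0.8944


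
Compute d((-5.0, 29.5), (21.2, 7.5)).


dx=26.2, dy=-22
d^2 = 26.2^2 + (-22)^2 = 1170.44
d = sqrt(1170.44) = 34.2117

34.2117


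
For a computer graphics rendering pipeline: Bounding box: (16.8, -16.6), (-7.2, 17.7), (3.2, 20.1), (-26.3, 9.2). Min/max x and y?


x range: [-26.3, 16.8]
y range: [-16.6, 20.1]
Bounding box: (-26.3,-16.6) to (16.8,20.1)

(-26.3,-16.6) to (16.8,20.1)


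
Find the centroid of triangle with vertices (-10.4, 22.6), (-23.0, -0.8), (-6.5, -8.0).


Centroid = ((x_A+x_B+x_C)/3, (y_A+y_B+y_C)/3)
= (((-10.4)+(-23)+(-6.5))/3, (22.6+(-0.8)+(-8))/3)
= (-13.3, 4.6)

(-13.3, 4.6)


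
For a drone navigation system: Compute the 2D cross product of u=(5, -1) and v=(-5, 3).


u x v = u_x*v_y - u_y*v_x = 5*3 - (-1)*(-5)
= 15 - 5 = 10

10


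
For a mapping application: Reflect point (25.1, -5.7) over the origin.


Reflection over origin: (x,y) -> (-x,-y)
(25.1, -5.7) -> (-25.1, 5.7)

(-25.1, 5.7)


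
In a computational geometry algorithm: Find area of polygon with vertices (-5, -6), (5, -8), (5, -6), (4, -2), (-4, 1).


Shoelace sum: ((-5)*(-8) - 5*(-6)) + (5*(-6) - 5*(-8)) + (5*(-2) - 4*(-6)) + (4*1 - (-4)*(-2)) + ((-4)*(-6) - (-5)*1)
= 119
Area = |119|/2 = 59.5

59.5


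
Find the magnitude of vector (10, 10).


|u| = sqrt(10^2 + 10^2) = sqrt(200) = 14.1421

14.1421


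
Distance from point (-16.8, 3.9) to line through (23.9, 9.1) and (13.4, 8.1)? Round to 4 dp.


|cross product| = 13.9
|line direction| = sqrt(111.25) = 10.5475
Distance = 13.9/sqrt(111.25) = 1.3178

1.3178


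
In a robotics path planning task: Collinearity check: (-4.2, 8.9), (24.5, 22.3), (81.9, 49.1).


Cross product: (24.5-(-4.2))*(49.1-8.9) - (22.3-8.9)*(81.9-(-4.2))
= 0

Yes, collinear


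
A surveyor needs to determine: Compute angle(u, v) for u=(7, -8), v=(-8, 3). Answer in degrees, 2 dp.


u.v = -80, |u| = sqrt(113) = 10.6301, |v| = sqrt(73) = 8.544
cos(theta) = u.v/(|u||v|) = -80/sqrt(8249) = -0.880824
theta = acos(-0.880824) = 151.74 degrees

151.74 degrees


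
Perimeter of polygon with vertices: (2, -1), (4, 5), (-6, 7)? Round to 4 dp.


Sides: (2, -1)->(4, 5): sqrt(40) = 6.324555, (4, 5)->(-6, 7): sqrt(104) = 10.198039, (-6, 7)->(2, -1): sqrt(128) = 11.313708
Sum = 27.836302
Perimeter = 27.8363

27.8363


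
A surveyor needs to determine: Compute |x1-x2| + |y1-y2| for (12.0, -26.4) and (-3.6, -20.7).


|12-(-3.6)| + |(-26.4)-(-20.7)| = 15.6 + 5.7 = 21.3

21.3


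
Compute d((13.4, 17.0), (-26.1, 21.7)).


dx=-39.5, dy=4.7
d^2 = (-39.5)^2 + 4.7^2 = 1582.34
d = sqrt(1582.34) = 39.7786

39.7786


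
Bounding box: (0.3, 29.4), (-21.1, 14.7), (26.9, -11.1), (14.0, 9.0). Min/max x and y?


x range: [-21.1, 26.9]
y range: [-11.1, 29.4]
Bounding box: (-21.1,-11.1) to (26.9,29.4)

(-21.1,-11.1) to (26.9,29.4)


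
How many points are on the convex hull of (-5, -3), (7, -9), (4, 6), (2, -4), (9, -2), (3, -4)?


Convex hull vertices (CCW): (-5, -3), (7, -9), (9, -2), (4, 6)
Count = 4

4


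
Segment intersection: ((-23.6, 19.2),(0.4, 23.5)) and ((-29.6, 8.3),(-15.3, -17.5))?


Cross products: d1=310.67, d2=991.36, d3=-235.8, d4=-916.49
d1*d2 < 0 and d3*d4 < 0? no

No, they don't intersect


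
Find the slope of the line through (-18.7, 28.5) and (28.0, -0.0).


slope = (y2-y1)/(x2-x1) = (0-28.5)/(28-(-18.7)) = (-28.5)/46.7 = -0.6103

-0.6103


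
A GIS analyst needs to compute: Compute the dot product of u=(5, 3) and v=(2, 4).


u . v = u_x*v_x + u_y*v_y = 5*2 + 3*4
= 10 + 12 = 22

22


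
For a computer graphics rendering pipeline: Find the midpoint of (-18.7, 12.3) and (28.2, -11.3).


M = (((-18.7)+28.2)/2, (12.3+(-11.3))/2)
= (4.75, 0.5)

(4.75, 0.5)


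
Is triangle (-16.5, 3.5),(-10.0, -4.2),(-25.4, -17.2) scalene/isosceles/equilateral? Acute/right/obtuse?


Side lengths squared: AB^2=101.54, BC^2=406.16, CA^2=507.7
Sorted: [101.54, 406.16, 507.7]
By sides: Scalene, By angles: Right

Scalene, Right


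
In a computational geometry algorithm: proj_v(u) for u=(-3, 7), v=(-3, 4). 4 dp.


u.v = 37, |v| = sqrt(25) = 5
Scalar projection = u.v / |v| = 37 / sqrt(25) = 7.4

7.4


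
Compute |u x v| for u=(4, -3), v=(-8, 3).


|u x v| = |4*3 - (-3)*(-8)|
= |12 - 24| = 12

12


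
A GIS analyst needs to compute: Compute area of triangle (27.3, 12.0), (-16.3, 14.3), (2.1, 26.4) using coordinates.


Area = |x_A(y_B-y_C) + x_B(y_C-y_A) + x_C(y_A-y_B)|/2
= |(-330.33) + (-234.72) + (-4.83)|/2
= 569.88/2 = 284.94

284.94


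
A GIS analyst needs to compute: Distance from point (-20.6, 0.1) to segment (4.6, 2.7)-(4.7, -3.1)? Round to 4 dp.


Project P onto AB: t = 0.3733 (clamped to [0,1])
Closest point on segment: (4.6373, 0.5351)
Distance: 25.2411

25.2411


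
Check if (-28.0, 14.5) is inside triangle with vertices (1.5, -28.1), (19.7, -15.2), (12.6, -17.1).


Cross products: AB x AP = 1155.87, BC x BP = -301.5, CA x CP = -797.36
All same sign? no

No, outside


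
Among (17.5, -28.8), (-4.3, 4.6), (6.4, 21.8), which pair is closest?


d(P0,P1) = 39.8848, d(P0,P2) = 51.8032, d(P1,P2) = 20.2566
Closest: P1 and P2

Closest pair: (-4.3, 4.6) and (6.4, 21.8), distance = 20.2566


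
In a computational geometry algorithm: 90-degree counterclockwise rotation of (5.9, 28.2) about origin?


90° CCW: (x,y) -> (-y, x)
(5.9,28.2) -> (-28.2, 5.9)

(-28.2, 5.9)


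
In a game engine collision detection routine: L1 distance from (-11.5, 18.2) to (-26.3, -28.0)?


|(-11.5)-(-26.3)| + |18.2-(-28)| = 14.8 + 46.2 = 61

61


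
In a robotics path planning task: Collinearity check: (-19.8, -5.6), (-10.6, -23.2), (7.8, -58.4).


Cross product: ((-10.6)-(-19.8))*((-58.4)-(-5.6)) - ((-23.2)-(-5.6))*(7.8-(-19.8))
= 0

Yes, collinear


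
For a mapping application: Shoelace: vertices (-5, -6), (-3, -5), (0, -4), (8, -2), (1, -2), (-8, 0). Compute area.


Shoelace sum: ((-5)*(-5) - (-3)*(-6)) + ((-3)*(-4) - 0*(-5)) + (0*(-2) - 8*(-4)) + (8*(-2) - 1*(-2)) + (1*0 - (-8)*(-2)) + ((-8)*(-6) - (-5)*0)
= 69
Area = |69|/2 = 34.5

34.5


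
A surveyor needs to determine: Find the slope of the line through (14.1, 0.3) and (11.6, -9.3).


slope = (y2-y1)/(x2-x1) = ((-9.3)-0.3)/(11.6-14.1) = (-9.6)/(-2.5) = 3.84

3.84


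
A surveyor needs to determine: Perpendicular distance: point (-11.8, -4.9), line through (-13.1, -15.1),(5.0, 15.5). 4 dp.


|cross product| = 144.84
|line direction| = sqrt(1263.97) = 35.5524
Distance = 144.84/sqrt(1263.97) = 4.074

4.074


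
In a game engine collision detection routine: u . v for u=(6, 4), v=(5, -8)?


u . v = u_x*v_x + u_y*v_y = 6*5 + 4*(-8)
= 30 + (-32) = -2

-2


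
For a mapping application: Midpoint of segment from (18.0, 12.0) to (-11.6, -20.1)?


M = ((18+(-11.6))/2, (12+(-20.1))/2)
= (3.2, -4.05)

(3.2, -4.05)


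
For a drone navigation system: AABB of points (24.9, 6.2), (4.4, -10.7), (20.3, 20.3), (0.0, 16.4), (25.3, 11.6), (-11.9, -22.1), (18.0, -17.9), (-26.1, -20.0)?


x range: [-26.1, 25.3]
y range: [-22.1, 20.3]
Bounding box: (-26.1,-22.1) to (25.3,20.3)

(-26.1,-22.1) to (25.3,20.3)


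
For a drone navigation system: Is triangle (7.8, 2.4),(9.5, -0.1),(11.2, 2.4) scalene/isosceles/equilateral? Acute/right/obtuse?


Side lengths squared: AB^2=9.14, BC^2=9.14, CA^2=11.56
Sorted: [9.14, 9.14, 11.56]
By sides: Isosceles, By angles: Acute

Isosceles, Acute


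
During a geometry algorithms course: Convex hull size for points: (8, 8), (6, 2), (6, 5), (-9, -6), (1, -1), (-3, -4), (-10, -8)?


Convex hull vertices (CCW): (-10, -8), (-3, -4), (6, 2), (8, 8), (-9, -6)
Count = 5

5


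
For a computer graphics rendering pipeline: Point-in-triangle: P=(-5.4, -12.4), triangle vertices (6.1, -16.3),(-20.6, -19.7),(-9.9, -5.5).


Cross products: AB x AP = -143.23, BC x BP = -137.73, CA x CP = -61.8
All same sign? yes

Yes, inside


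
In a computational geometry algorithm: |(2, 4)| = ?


|u| = sqrt(2^2 + 4^2) = sqrt(20) = 4.4721

4.4721


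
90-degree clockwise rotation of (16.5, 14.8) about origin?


90° CW: (x,y) -> (y, -x)
(16.5,14.8) -> (14.8, -16.5)

(14.8, -16.5)


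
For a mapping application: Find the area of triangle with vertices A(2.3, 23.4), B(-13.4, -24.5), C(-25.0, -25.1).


Area = |x_A(y_B-y_C) + x_B(y_C-y_A) + x_C(y_A-y_B)|/2
= |1.38 + 649.9 + (-1197.5)|/2
= 546.22/2 = 273.11

273.11


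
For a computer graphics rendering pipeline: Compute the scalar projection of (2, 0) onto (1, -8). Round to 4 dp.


u.v = 2, |v| = sqrt(65) = 8.0623
Scalar projection = u.v / |v| = 2 / sqrt(65) = 0.2481

0.2481


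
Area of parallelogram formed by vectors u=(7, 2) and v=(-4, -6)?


|u x v| = |7*(-6) - 2*(-4)|
= |(-42) - (-8)| = 34

34


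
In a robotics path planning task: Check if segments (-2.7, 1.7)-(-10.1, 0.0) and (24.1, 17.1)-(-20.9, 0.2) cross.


Cross products: d1=240.08, d2=191.52, d3=-68.4, d4=-19.84
d1*d2 < 0 and d3*d4 < 0? no

No, they don't intersect


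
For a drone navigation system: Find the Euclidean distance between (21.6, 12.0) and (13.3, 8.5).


dx=-8.3, dy=-3.5
d^2 = (-8.3)^2 + (-3.5)^2 = 81.14
d = sqrt(81.14) = 9.0078

9.0078


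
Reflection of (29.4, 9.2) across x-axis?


Reflection over x-axis: (x,y) -> (x,-y)
(29.4, 9.2) -> (29.4, -9.2)

(29.4, -9.2)


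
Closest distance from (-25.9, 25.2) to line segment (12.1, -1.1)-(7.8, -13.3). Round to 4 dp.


Project P onto AB: t = 0 (clamped to [0,1])
Closest point on segment: (12.1, -1.1)
Distance: 46.2135

46.2135


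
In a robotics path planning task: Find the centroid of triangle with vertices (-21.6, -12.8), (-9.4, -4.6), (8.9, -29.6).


Centroid = ((x_A+x_B+x_C)/3, (y_A+y_B+y_C)/3)
= (((-21.6)+(-9.4)+8.9)/3, ((-12.8)+(-4.6)+(-29.6))/3)
= (-7.3667, -15.6667)

(-7.3667, -15.6667)


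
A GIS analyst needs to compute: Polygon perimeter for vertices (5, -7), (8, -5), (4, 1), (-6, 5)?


Sides: (5, -7)->(8, -5): sqrt(13) = 3.605551, (8, -5)->(4, 1): sqrt(52) = 7.211103, (4, 1)->(-6, 5): sqrt(116) = 10.77033, (-6, 5)->(5, -7): sqrt(265) = 16.278821
Sum = 37.865805
Perimeter = 37.8658

37.8658


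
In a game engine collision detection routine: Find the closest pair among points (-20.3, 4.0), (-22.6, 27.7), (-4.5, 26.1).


d(P0,P1) = 23.8113, d(P0,P2) = 27.1671, d(P1,P2) = 18.1706
Closest: P1 and P2

Closest pair: (-22.6, 27.7) and (-4.5, 26.1), distance = 18.1706


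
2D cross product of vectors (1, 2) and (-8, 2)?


u x v = u_x*v_y - u_y*v_x = 1*2 - 2*(-8)
= 2 - (-16) = 18

18


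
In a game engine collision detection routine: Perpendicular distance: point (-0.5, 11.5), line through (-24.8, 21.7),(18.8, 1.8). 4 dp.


|cross product| = 38.85
|line direction| = sqrt(2296.97) = 47.9267
Distance = 38.85/sqrt(2296.97) = 0.8106

0.8106


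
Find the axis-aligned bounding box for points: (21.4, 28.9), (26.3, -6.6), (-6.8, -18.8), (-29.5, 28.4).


x range: [-29.5, 26.3]
y range: [-18.8, 28.9]
Bounding box: (-29.5,-18.8) to (26.3,28.9)

(-29.5,-18.8) to (26.3,28.9)


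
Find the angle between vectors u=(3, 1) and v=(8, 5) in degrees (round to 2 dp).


u.v = 29, |u| = sqrt(10) = 3.1623, |v| = sqrt(89) = 9.434
cos(theta) = u.v/(|u||v|) = 29/sqrt(890) = 0.972082
theta = acos(0.972082) = 13.57 degrees

13.57 degrees


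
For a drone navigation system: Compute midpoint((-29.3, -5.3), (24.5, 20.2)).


M = (((-29.3)+24.5)/2, ((-5.3)+20.2)/2)
= (-2.4, 7.45)

(-2.4, 7.45)


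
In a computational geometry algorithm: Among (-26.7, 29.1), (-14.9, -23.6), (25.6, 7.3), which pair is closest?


d(P0,P1) = 54.0049, d(P0,P2) = 56.6615, d(P1,P2) = 50.9417
Closest: P1 and P2

Closest pair: (-14.9, -23.6) and (25.6, 7.3), distance = 50.9417


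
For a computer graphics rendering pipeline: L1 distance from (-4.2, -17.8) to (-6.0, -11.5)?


|(-4.2)-(-6)| + |(-17.8)-(-11.5)| = 1.8 + 6.3 = 8.1

8.1


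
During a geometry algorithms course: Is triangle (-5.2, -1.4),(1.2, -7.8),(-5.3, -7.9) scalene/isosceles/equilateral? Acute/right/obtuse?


Side lengths squared: AB^2=81.92, BC^2=42.26, CA^2=42.26
Sorted: [42.26, 42.26, 81.92]
By sides: Isosceles, By angles: Acute

Isosceles, Acute


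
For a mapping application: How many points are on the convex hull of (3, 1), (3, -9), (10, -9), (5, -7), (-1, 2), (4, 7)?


Convex hull vertices (CCW): (-1, 2), (3, -9), (10, -9), (4, 7)
Count = 4

4


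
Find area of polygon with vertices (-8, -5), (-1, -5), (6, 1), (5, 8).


Shoelace sum: ((-8)*(-5) - (-1)*(-5)) + ((-1)*1 - 6*(-5)) + (6*8 - 5*1) + (5*(-5) - (-8)*8)
= 146
Area = |146|/2 = 73

73


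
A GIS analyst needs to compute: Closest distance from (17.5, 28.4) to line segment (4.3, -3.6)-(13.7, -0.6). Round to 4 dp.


Project P onto AB: t = 1 (clamped to [0,1])
Closest point on segment: (13.7, -0.6)
Distance: 29.2479

29.2479


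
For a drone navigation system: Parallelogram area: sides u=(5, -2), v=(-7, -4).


|u x v| = |5*(-4) - (-2)*(-7)|
= |(-20) - 14| = 34

34


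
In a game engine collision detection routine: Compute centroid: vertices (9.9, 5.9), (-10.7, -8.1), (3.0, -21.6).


Centroid = ((x_A+x_B+x_C)/3, (y_A+y_B+y_C)/3)
= ((9.9+(-10.7)+3)/3, (5.9+(-8.1)+(-21.6))/3)
= (0.7333, -7.9333)

(0.7333, -7.9333)


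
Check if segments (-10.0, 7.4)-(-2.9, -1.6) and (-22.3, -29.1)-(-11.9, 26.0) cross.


Cross products: d1=-298.13, d2=-782.94, d3=-369.85, d4=114.96
d1*d2 < 0 and d3*d4 < 0? no

No, they don't intersect


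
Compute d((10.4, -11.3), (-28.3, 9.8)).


dx=-38.7, dy=21.1
d^2 = (-38.7)^2 + 21.1^2 = 1942.9
d = sqrt(1942.9) = 44.0783

44.0783


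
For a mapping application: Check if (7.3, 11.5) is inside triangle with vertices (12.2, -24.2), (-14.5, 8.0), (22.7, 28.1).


Cross products: AB x AP = -795.41, BC x BP = -307.98, CA x CP = -631.12
All same sign? yes

Yes, inside


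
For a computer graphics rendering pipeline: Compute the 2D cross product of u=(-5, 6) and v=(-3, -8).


u x v = u_x*v_y - u_y*v_x = (-5)*(-8) - 6*(-3)
= 40 - (-18) = 58

58


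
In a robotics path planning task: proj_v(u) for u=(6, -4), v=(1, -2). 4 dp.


u.v = 14, |v| = sqrt(5) = 2.2361
Scalar projection = u.v / |v| = 14 / sqrt(5) = 6.261

6.261


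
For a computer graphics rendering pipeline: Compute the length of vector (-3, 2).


|u| = sqrt((-3)^2 + 2^2) = sqrt(13) = 3.6056

3.6056


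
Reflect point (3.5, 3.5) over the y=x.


Reflection over y=x: (x,y) -> (y,x)
(3.5, 3.5) -> (3.5, 3.5)

(3.5, 3.5)


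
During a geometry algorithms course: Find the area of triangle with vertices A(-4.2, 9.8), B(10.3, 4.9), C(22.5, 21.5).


Area = |x_A(y_B-y_C) + x_B(y_C-y_A) + x_C(y_A-y_B)|/2
= |69.72 + 120.51 + 110.25|/2
= 300.48/2 = 150.24

150.24


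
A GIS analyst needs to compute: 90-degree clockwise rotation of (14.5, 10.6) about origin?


90° CW: (x,y) -> (y, -x)
(14.5,10.6) -> (10.6, -14.5)

(10.6, -14.5)


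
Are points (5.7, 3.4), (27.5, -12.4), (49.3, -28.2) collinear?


Cross product: (27.5-5.7)*((-28.2)-3.4) - ((-12.4)-3.4)*(49.3-5.7)
= 0

Yes, collinear


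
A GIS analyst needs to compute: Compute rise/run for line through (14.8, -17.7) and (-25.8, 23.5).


slope = (y2-y1)/(x2-x1) = (23.5-(-17.7))/((-25.8)-14.8) = 41.2/(-40.6) = -1.0148

-1.0148


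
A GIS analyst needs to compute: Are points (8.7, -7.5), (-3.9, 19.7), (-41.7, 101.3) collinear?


Cross product: ((-3.9)-8.7)*(101.3-(-7.5)) - (19.7-(-7.5))*((-41.7)-8.7)
= 0

Yes, collinear


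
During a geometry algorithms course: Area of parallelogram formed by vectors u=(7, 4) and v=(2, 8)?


|u x v| = |7*8 - 4*2|
= |56 - 8| = 48

48


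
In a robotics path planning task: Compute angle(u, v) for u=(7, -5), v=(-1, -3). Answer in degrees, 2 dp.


u.v = 8, |u| = sqrt(74) = 8.6023, |v| = sqrt(10) = 3.1623
cos(theta) = u.v/(|u||v|) = 8/sqrt(740) = 0.294086
theta = acos(0.294086) = 72.9 degrees

72.9 degrees


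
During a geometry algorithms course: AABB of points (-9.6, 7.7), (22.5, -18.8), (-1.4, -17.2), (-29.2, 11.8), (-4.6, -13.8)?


x range: [-29.2, 22.5]
y range: [-18.8, 11.8]
Bounding box: (-29.2,-18.8) to (22.5,11.8)

(-29.2,-18.8) to (22.5,11.8)


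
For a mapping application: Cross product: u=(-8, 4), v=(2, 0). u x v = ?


u x v = u_x*v_y - u_y*v_x = (-8)*0 - 4*2
= 0 - 8 = -8

-8


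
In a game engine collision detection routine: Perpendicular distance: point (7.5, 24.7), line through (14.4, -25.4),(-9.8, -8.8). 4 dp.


|cross product| = 1097.88
|line direction| = sqrt(861.2) = 29.3462
Distance = 1097.88/sqrt(861.2) = 37.4113

37.4113


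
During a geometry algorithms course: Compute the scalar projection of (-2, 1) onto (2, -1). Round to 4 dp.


u.v = -5, |v| = sqrt(5) = 2.2361
Scalar projection = u.v / |v| = -5 / sqrt(5) = -2.2361

-2.2361


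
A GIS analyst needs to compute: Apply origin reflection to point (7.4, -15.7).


Reflection over origin: (x,y) -> (-x,-y)
(7.4, -15.7) -> (-7.4, 15.7)

(-7.4, 15.7)


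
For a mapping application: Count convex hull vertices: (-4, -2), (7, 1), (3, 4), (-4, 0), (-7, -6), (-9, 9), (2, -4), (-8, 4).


Convex hull vertices (CCW): (-9, 9), (-7, -6), (2, -4), (7, 1), (3, 4)
Count = 5

5


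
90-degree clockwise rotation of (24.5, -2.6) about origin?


90° CW: (x,y) -> (y, -x)
(24.5,-2.6) -> (-2.6, -24.5)

(-2.6, -24.5)


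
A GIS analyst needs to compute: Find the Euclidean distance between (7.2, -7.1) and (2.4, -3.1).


dx=-4.8, dy=4
d^2 = (-4.8)^2 + 4^2 = 39.04
d = sqrt(39.04) = 6.2482

6.2482


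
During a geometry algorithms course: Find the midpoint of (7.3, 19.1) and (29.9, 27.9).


M = ((7.3+29.9)/2, (19.1+27.9)/2)
= (18.6, 23.5)

(18.6, 23.5)


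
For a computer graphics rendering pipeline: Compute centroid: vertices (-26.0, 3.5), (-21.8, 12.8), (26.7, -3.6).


Centroid = ((x_A+x_B+x_C)/3, (y_A+y_B+y_C)/3)
= (((-26)+(-21.8)+26.7)/3, (3.5+12.8+(-3.6))/3)
= (-7.0333, 4.2333)

(-7.0333, 4.2333)


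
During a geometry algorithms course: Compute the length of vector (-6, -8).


|u| = sqrt((-6)^2 + (-8)^2) = sqrt(100) = 10

10


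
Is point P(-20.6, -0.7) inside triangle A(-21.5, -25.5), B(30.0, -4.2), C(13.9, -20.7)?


Cross products: AB x AP = 1258.03, BC x BP = -891.25, CA x CP = -873.6
All same sign? no

No, outside


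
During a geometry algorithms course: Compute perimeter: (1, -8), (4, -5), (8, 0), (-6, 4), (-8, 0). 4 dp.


Sides: (1, -8)->(4, -5): sqrt(18) = 4.242641, (4, -5)->(8, 0): sqrt(41) = 6.403124, (8, 0)->(-6, 4): sqrt(212) = 14.56022, (-6, 4)->(-8, 0): sqrt(20) = 4.472136, (-8, 0)->(1, -8): sqrt(145) = 12.041595
Sum = 41.719716
Perimeter = 41.7197

41.7197


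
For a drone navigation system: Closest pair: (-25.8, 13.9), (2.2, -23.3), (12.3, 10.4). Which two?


d(P0,P1) = 46.5601, d(P0,P2) = 38.2604, d(P1,P2) = 35.181
Closest: P1 and P2

Closest pair: (2.2, -23.3) and (12.3, 10.4), distance = 35.181


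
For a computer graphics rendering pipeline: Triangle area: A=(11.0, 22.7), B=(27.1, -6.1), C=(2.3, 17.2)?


Area = |x_A(y_B-y_C) + x_B(y_C-y_A) + x_C(y_A-y_B)|/2
= |(-256.3) + (-149.05) + 66.24|/2
= 339.11/2 = 169.555

169.555


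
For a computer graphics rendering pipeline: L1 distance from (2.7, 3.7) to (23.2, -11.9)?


|2.7-23.2| + |3.7-(-11.9)| = 20.5 + 15.6 = 36.1

36.1


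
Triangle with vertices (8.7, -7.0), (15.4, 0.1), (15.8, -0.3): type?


Side lengths squared: AB^2=95.3, BC^2=0.32, CA^2=95.3
Sorted: [0.32, 95.3, 95.3]
By sides: Isosceles, By angles: Acute

Isosceles, Acute


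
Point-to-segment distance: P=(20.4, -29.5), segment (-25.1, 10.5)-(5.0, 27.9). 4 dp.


Project P onto AB: t = 0.5572 (clamped to [0,1])
Closest point on segment: (-8.3277, 20.1956)
Distance: 57.4015

57.4015


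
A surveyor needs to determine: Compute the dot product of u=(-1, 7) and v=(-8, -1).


u . v = u_x*v_x + u_y*v_y = (-1)*(-8) + 7*(-1)
= 8 + (-7) = 1

1


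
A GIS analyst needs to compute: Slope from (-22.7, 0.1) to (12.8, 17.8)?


slope = (y2-y1)/(x2-x1) = (17.8-0.1)/(12.8-(-22.7)) = 17.7/35.5 = 0.4986

0.4986


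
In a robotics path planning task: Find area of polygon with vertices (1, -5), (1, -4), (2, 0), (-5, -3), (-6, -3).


Shoelace sum: (1*(-4) - 1*(-5)) + (1*0 - 2*(-4)) + (2*(-3) - (-5)*0) + ((-5)*(-3) - (-6)*(-3)) + ((-6)*(-5) - 1*(-3))
= 33
Area = |33|/2 = 16.5

16.5


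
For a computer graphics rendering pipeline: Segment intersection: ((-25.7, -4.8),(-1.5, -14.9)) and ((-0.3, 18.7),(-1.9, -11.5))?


Cross products: d1=-729.48, d2=17.52, d3=825.24, d4=78.24
d1*d2 < 0 and d3*d4 < 0? no

No, they don't intersect


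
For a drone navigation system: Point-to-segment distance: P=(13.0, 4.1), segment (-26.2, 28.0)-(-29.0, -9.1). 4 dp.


Project P onto AB: t = 0.5613 (clamped to [0,1])
Closest point on segment: (-27.7715, 7.1771)
Distance: 40.8875

40.8875


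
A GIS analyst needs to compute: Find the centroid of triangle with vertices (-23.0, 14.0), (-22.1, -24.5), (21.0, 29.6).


Centroid = ((x_A+x_B+x_C)/3, (y_A+y_B+y_C)/3)
= (((-23)+(-22.1)+21)/3, (14+(-24.5)+29.6)/3)
= (-8.0333, 6.3667)

(-8.0333, 6.3667)


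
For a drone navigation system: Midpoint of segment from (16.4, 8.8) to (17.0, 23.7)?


M = ((16.4+17)/2, (8.8+23.7)/2)
= (16.7, 16.25)

(16.7, 16.25)


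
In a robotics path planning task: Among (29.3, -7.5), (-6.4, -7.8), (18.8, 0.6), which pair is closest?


d(P0,P1) = 35.7013, d(P0,P2) = 13.2612, d(P1,P2) = 26.5631
Closest: P0 and P2

Closest pair: (29.3, -7.5) and (18.8, 0.6), distance = 13.2612


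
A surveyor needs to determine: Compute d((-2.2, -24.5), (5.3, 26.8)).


dx=7.5, dy=51.3
d^2 = 7.5^2 + 51.3^2 = 2687.94
d = sqrt(2687.94) = 51.8453

51.8453


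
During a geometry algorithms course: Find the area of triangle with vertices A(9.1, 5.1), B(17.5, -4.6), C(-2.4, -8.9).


Area = |x_A(y_B-y_C) + x_B(y_C-y_A) + x_C(y_A-y_B)|/2
= |39.13 + (-245) + (-23.28)|/2
= 229.15/2 = 114.575

114.575


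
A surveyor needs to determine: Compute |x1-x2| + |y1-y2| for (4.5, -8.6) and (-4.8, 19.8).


|4.5-(-4.8)| + |(-8.6)-19.8| = 9.3 + 28.4 = 37.7

37.7


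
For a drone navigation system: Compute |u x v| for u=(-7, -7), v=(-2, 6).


|u x v| = |(-7)*6 - (-7)*(-2)|
= |(-42) - 14| = 56

56


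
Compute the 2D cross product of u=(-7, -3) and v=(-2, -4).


u x v = u_x*v_y - u_y*v_x = (-7)*(-4) - (-3)*(-2)
= 28 - 6 = 22

22


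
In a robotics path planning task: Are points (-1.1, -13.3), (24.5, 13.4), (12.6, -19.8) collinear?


Cross product: (24.5-(-1.1))*((-19.8)-(-13.3)) - (13.4-(-13.3))*(12.6-(-1.1))
= -532.19

No, not collinear


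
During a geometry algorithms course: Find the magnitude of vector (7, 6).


|u| = sqrt(7^2 + 6^2) = sqrt(85) = 9.2195

9.2195


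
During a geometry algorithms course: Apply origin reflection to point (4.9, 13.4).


Reflection over origin: (x,y) -> (-x,-y)
(4.9, 13.4) -> (-4.9, -13.4)

(-4.9, -13.4)


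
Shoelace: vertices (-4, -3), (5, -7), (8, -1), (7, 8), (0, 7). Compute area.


Shoelace sum: ((-4)*(-7) - 5*(-3)) + (5*(-1) - 8*(-7)) + (8*8 - 7*(-1)) + (7*7 - 0*8) + (0*(-3) - (-4)*7)
= 242
Area = |242|/2 = 121

121


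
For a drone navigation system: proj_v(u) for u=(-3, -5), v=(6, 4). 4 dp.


u.v = -38, |v| = sqrt(52) = 7.2111
Scalar projection = u.v / |v| = -38 / sqrt(52) = -5.2697

-5.2697


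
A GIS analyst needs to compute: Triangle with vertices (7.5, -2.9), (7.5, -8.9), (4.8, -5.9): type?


Side lengths squared: AB^2=36, BC^2=16.29, CA^2=16.29
Sorted: [16.29, 16.29, 36]
By sides: Isosceles, By angles: Obtuse

Isosceles, Obtuse


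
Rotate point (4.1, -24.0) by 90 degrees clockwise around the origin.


90° CW: (x,y) -> (y, -x)
(4.1,-24) -> (-24, -4.1)

(-24, -4.1)


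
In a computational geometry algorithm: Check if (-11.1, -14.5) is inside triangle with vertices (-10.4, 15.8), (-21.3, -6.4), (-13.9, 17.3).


Cross products: AB x AP = 314.73, BC x BP = -301.68, CA x CP = -107.1
All same sign? no

No, outside


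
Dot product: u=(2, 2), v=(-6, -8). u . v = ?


u . v = u_x*v_x + u_y*v_y = 2*(-6) + 2*(-8)
= (-12) + (-16) = -28

-28


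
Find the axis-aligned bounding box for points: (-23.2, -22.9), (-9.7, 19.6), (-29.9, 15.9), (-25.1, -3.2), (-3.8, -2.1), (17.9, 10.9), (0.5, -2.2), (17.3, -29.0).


x range: [-29.9, 17.9]
y range: [-29, 19.6]
Bounding box: (-29.9,-29) to (17.9,19.6)

(-29.9,-29) to (17.9,19.6)


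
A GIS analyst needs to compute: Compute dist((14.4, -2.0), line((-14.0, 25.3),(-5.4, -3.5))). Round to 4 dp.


|cross product| = 583.14
|line direction| = sqrt(903.4) = 30.0566
Distance = 583.14/sqrt(903.4) = 19.4014

19.4014


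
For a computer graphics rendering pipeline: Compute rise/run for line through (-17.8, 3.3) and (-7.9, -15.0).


slope = (y2-y1)/(x2-x1) = ((-15)-3.3)/((-7.9)-(-17.8)) = (-18.3)/9.9 = -1.8485

-1.8485


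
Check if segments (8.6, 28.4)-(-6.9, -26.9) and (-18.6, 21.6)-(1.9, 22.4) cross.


Cross products: d1=117.64, d2=-1003.61, d3=-1398.76, d4=-277.51
d1*d2 < 0 and d3*d4 < 0? no

No, they don't intersect


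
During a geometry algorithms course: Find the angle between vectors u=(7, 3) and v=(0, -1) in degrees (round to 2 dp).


u.v = -3, |u| = sqrt(58) = 7.6158, |v| = sqrt(1) = 1
cos(theta) = u.v/(|u||v|) = -3/sqrt(58) = -0.393919
theta = acos(-0.393919) = 113.2 degrees

113.2 degrees


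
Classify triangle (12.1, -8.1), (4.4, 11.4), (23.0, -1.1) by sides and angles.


Side lengths squared: AB^2=439.54, BC^2=502.21, CA^2=167.81
Sorted: [167.81, 439.54, 502.21]
By sides: Scalene, By angles: Acute

Scalene, Acute


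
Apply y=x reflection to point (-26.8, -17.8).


Reflection over y=x: (x,y) -> (y,x)
(-26.8, -17.8) -> (-17.8, -26.8)

(-17.8, -26.8)


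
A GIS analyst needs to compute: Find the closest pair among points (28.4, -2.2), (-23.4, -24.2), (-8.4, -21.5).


d(P0,P1) = 56.2782, d(P0,P2) = 41.5539, d(P1,P2) = 15.2411
Closest: P1 and P2

Closest pair: (-23.4, -24.2) and (-8.4, -21.5), distance = 15.2411


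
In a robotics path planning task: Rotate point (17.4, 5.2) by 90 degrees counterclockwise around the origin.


90° CCW: (x,y) -> (-y, x)
(17.4,5.2) -> (-5.2, 17.4)

(-5.2, 17.4)


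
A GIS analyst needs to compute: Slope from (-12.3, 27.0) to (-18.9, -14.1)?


slope = (y2-y1)/(x2-x1) = ((-14.1)-27)/((-18.9)-(-12.3)) = (-41.1)/(-6.6) = 6.2273

6.2273


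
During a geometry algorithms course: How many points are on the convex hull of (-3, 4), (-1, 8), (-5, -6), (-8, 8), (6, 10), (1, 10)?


Convex hull vertices (CCW): (-8, 8), (-5, -6), (6, 10), (1, 10)
Count = 4

4


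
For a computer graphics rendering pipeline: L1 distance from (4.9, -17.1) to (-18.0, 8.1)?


|4.9-(-18)| + |(-17.1)-8.1| = 22.9 + 25.2 = 48.1

48.1


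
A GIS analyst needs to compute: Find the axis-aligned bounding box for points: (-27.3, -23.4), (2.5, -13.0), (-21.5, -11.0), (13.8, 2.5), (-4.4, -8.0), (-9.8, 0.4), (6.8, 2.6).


x range: [-27.3, 13.8]
y range: [-23.4, 2.6]
Bounding box: (-27.3,-23.4) to (13.8,2.6)

(-27.3,-23.4) to (13.8,2.6)


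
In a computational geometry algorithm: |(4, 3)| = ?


|u| = sqrt(4^2 + 3^2) = sqrt(25) = 5

5


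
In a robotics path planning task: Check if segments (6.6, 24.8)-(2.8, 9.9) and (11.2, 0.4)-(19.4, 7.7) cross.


Cross products: d1=233.66, d2=139.22, d3=161.26, d4=255.7
d1*d2 < 0 and d3*d4 < 0? no

No, they don't intersect


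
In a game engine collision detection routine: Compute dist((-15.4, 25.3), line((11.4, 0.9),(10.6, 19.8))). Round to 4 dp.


|cross product| = 487
|line direction| = sqrt(357.85) = 18.9169
Distance = 487/sqrt(357.85) = 25.7441

25.7441


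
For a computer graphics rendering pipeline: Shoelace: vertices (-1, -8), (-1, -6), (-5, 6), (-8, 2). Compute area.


Shoelace sum: ((-1)*(-6) - (-1)*(-8)) + ((-1)*6 - (-5)*(-6)) + ((-5)*2 - (-8)*6) + ((-8)*(-8) - (-1)*2)
= 66
Area = |66|/2 = 33

33
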